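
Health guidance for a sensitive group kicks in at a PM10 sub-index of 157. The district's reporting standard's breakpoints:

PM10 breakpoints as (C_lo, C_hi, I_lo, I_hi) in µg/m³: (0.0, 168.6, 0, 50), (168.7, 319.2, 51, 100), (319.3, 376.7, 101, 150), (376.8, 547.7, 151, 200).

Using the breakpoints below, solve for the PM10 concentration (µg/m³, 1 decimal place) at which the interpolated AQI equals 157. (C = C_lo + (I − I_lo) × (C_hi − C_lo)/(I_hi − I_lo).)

397.7

AQI 157 lies in the 151–200 band, which corresponds to 376.8–547.7 µg/m³.
C = 376.8 + (157−151)×(547.7−376.8)/(200−151) = 376.8 + 6×170.9/49 ≈ 397.727 µg/m³ → 397.7 µg/m³ to 1 dp.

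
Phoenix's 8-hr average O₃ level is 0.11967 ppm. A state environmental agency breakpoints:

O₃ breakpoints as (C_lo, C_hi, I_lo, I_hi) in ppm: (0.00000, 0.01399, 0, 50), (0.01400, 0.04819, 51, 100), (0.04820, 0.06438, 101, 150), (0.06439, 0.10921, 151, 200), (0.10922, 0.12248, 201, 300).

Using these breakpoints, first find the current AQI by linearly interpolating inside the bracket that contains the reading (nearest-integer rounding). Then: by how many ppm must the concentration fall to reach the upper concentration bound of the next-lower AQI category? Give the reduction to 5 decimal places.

0.01046

O₃: 0.11967 ∈ [0.10922, 0.12248] ↔ index [201, 300].
201 + (0.11967−0.10922)·(300−201)/(0.12248−0.10922) = 201 + 0.01045·99/0.01326 ≈ 279.02, so AQI = 279.
Current AQI 279 is in the Very Unhealthy range (201–300). The next-lower category tops out at AQI 200, whose upper concentration bound is 0.10921 ppm.
Reduction needed = 0.11967 − 0.10921 = 0.01046 ppm.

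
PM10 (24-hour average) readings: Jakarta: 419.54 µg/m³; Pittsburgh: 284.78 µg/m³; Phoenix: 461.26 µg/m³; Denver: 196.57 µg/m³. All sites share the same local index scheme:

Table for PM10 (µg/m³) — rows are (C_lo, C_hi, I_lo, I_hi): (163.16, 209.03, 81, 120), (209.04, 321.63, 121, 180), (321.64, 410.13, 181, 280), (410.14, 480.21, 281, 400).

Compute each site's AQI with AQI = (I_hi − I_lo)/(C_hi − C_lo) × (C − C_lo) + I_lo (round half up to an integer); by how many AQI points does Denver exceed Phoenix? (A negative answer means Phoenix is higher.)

Jakarta: row 410.14–480.21 (AQI 281–400). (400−281)·(419.54−410.14)/(480.21−410.14) + 281 = 119·9.40/70.07 + 281 ≈ 296.96 → 297.
Pittsburgh: 284.78 ∈ [209.04, 321.63] ↔ index [121, 180].
121 + (284.78−209.04)·(180−121)/(321.63−209.04) = 121 + 75.74·59/112.59 ≈ 160.69, so AQI = 161.
Phoenix: 461.26 ∈ [410.14, 480.21] ↔ index [281, 400].
281 + (461.26−410.14)·(400−281)/(480.21−410.14) = 281 + 51.12·119/70.07 ≈ 367.82, so AQI = 368.
Denver: 196.57 ∈ [163.16, 209.03] ↔ index [81, 120].
81 + (196.57−163.16)·(120−81)/(209.03−163.16) = 81 + 33.41·39/45.87 ≈ 109.41, so AQI = 109.
AQIs: Jakarta=297, Pittsburgh=161, Phoenix=368, Denver=109. Denver (109) − Phoenix (368) = -259.

-259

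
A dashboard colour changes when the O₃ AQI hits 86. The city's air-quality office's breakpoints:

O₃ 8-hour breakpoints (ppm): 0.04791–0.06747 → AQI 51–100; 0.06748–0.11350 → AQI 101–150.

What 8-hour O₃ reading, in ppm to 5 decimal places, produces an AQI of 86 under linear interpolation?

0.06188

AQI 86 lies in the 51–100 band, which corresponds to 0.04791–0.06747 ppm.
C = 0.04791 + (86−51)×(0.06747−0.04791)/(100−51) = 0.04791 + 35×0.01956/49 ≈ 0.0618814 ppm → 0.06188 ppm to 5 dp.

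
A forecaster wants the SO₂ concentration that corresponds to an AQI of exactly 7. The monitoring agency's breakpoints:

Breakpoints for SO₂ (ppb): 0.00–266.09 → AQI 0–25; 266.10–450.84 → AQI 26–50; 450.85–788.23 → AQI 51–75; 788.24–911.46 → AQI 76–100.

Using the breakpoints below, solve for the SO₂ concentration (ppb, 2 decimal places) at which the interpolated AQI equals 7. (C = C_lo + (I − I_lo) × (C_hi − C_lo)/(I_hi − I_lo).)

74.51

AQI 7 lies in the 0–25 band, which corresponds to 0.00–266.09 ppb.
C = 0.00 + (7−0)×(266.09−0.00)/(25−0) = 0.00 + 7×266.09/25 ≈ 74.5052 ppb → 74.51 ppb to 2 dp.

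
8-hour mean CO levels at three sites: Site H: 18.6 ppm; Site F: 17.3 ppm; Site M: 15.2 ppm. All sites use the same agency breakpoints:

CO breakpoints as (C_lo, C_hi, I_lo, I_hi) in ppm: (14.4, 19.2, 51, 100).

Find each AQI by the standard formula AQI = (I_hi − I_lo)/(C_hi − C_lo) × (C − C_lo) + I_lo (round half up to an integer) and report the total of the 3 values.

Site H: 18.6 ∈ [14.4, 19.2] ↔ index [51, 100].
51 + (18.6−14.4)·(100−51)/(19.2−14.4) = 51 + 4.2·49/4.8 ≈ 93.87, so AQI = 94.
Site F: 17.3 lies in 14.4–19.2, so I_lo=51, I_hi=100, C_lo=14.4, C_hi=19.2.
(100−51)/(19.2−14.4) × (17.3−14.4) + 51 = 49/4.8 × 2.9 + 51 ≈ 80.60 → 81.
Site M 15.2: bracket 14.4–19.2 → index 51–100; slope 49/4.8, offset 0.8.
AQI = 51 + 49/4.8·0.8 ≈ 59.17 ⇒ 59.
AQIs: Site H=94, Site F=81, Site M=59. Sum = 94 + 81 + 59 = 234.

234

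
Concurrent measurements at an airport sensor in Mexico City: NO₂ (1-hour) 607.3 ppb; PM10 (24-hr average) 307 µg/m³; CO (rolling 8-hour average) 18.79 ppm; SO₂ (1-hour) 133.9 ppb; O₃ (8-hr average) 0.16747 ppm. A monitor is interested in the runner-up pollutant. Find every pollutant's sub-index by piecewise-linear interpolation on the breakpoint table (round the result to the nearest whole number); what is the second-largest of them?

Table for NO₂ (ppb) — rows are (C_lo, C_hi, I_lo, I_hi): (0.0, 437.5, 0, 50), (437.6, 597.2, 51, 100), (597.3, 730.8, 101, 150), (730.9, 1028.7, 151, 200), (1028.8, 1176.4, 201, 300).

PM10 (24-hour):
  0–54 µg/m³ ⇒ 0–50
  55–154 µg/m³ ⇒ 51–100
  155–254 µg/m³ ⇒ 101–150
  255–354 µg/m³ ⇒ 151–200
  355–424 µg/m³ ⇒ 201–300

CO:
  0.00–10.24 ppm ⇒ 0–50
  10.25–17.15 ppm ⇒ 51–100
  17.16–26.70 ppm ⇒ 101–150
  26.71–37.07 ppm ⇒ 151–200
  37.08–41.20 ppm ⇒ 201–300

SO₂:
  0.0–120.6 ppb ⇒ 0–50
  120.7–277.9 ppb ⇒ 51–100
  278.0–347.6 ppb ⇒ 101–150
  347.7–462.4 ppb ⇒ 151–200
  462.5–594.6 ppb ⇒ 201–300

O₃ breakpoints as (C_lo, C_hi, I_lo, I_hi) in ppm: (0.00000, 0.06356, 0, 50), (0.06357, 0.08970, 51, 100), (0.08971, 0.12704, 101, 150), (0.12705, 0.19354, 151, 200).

177

NO₂: row 597.3–730.8 (AQI 101–150). (150−101)·(607.3−597.3)/(730.8−597.3) + 101 = 49·10.0/133.5 + 101 ≈ 104.67 → 105.
PM10: row 255–354 (AQI 151–200). (200−151)·(307−255)/(354−255) + 151 = 49·52/99 + 151 ≈ 176.74 → 177.
CO: row 17.16–26.70 (AQI 101–150). (150−101)·(18.79−17.16)/(26.70−17.16) + 101 = 49·1.63/9.54 + 101 ≈ 109.37 → 109.
SO₂: 133.9 lies in 120.7–277.9, so I_lo=51, I_hi=100, C_lo=120.7, C_hi=277.9.
(100−51)/(277.9−120.7) × (133.9−120.7) + 51 = 49/157.2 × 13.2 + 51 ≈ 55.11 → 55.
O₃ 0.16747: bracket 0.12705–0.19354 → index 151–200; slope 49/0.06649, offset 0.04042.
AQI = 151 + 49/0.06649·0.04042 ≈ 180.79 ⇒ 181.
Sub-indices: NO₂→105, PM10→177, CO→109, SO₂→55, O₃→181. Ranked high→low: 181, 177, 109, 105, 55. Second-highest sub-index = 177.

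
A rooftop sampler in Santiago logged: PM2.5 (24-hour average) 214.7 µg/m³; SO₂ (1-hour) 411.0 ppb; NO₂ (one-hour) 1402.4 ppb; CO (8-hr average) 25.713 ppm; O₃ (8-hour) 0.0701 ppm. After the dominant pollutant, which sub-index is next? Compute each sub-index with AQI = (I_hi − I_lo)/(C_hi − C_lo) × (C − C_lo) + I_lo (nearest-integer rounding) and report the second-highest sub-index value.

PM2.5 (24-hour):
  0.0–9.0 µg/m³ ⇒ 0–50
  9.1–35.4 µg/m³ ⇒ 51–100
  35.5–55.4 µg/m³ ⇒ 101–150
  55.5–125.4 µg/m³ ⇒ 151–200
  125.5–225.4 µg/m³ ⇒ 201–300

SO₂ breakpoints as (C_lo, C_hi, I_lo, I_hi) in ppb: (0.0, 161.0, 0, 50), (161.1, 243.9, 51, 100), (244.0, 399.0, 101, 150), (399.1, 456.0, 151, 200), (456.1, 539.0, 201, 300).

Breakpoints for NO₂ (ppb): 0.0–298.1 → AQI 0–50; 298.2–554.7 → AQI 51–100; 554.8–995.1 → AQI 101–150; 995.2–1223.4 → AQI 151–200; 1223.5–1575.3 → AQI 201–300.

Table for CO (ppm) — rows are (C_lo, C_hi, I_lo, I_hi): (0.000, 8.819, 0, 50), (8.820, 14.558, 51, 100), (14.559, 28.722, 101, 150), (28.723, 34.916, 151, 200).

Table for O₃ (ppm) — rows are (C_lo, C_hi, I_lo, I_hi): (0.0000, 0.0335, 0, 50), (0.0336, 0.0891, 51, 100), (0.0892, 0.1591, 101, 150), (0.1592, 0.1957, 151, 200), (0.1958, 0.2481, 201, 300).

PM2.5: 214.7 lies in 125.5–225.4, so I_lo=201, I_hi=300, C_lo=125.5, C_hi=225.4.
(300−201)/(225.4−125.5) × (214.7−125.5) + 201 = 99/99.9 × 89.2 + 201 ≈ 289.40 → 289.
SO₂: 411.0 lies in 399.1–456.0, so I_lo=151, I_hi=200, C_lo=399.1, C_hi=456.0.
(200−151)/(456.0−399.1) × (411.0−399.1) + 151 = 49/56.9 × 11.9 + 151 ≈ 161.25 → 161.
NO₂ 1402.4: bracket 1223.5–1575.3 → index 201–300; slope 99/351.8, offset 178.9.
AQI = 201 + 99/351.8·178.9 ≈ 251.34 ⇒ 251.
CO 25.713: bracket 14.559–28.722 → index 101–150; slope 49/14.163, offset 11.154.
AQI = 101 + 49/14.163·11.154 ≈ 139.59 ⇒ 140.
O₃: 0.0701 lies in 0.0336–0.0891, so I_lo=51, I_hi=100, C_lo=0.0336, C_hi=0.0891.
(100−51)/(0.0891−0.0336) × (0.0701−0.0336) + 51 = 49/0.0555 × 0.0365 + 51 ≈ 83.23 → 83.
Sub-indices: PM2.5→289, SO₂→161, NO₂→251, CO→140, O₃→83. Ranked high→low: 289, 251, 161, 140, 83. Second-highest sub-index = 251.

251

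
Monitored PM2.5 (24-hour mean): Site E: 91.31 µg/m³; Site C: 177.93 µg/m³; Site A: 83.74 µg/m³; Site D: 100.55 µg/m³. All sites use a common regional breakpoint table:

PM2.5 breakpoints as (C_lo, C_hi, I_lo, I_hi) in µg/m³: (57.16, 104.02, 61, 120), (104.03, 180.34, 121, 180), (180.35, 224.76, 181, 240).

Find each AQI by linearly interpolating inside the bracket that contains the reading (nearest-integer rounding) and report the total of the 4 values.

492

Site E: row 57.16–104.02 (AQI 61–120). (120−61)·(91.31−57.16)/(104.02−57.16) + 61 = 59·34.15/46.86 + 61 ≈ 104.00 → 104.
Site C 177.93: bracket 104.03–180.34 → index 121–180; slope 59/76.31, offset 73.90.
AQI = 121 + 59/76.31·73.90 ≈ 178.14 ⇒ 178.
Site A: row 57.16–104.02 (AQI 61–120). (120−61)·(83.74−57.16)/(104.02−57.16) + 61 = 59·26.58/46.86 + 61 ≈ 94.47 → 94.
Site D: row 57.16–104.02 (AQI 61–120). (120−61)·(100.55−57.16)/(104.02−57.16) + 61 = 59·43.39/46.86 + 61 ≈ 115.63 → 116.
AQIs: Site E=104, Site C=178, Site A=94, Site D=116. Sum = 104 + 178 + 94 + 116 = 492.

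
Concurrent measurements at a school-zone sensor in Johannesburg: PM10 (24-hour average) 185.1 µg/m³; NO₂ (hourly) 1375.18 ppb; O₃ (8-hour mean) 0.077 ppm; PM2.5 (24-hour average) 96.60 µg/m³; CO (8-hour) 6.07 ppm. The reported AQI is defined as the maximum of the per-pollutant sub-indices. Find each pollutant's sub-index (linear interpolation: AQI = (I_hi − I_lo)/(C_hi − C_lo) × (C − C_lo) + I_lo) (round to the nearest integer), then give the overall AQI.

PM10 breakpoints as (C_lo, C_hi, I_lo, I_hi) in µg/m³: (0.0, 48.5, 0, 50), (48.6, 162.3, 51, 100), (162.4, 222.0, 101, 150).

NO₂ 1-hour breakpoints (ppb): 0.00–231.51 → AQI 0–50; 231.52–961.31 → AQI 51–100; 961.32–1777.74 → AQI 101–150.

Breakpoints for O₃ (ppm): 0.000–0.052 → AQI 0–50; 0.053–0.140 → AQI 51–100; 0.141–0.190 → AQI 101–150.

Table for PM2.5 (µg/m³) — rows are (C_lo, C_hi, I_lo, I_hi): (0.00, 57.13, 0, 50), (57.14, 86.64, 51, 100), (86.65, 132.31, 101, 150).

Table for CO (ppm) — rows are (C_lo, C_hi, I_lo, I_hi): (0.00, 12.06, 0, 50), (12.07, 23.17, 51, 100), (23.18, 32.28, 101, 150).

126

PM10: 185.1 lies in 162.4–222.0, so I_lo=101, I_hi=150, C_lo=162.4, C_hi=222.0.
(150−101)/(222.0−162.4) × (185.1−162.4) + 101 = 49/59.6 × 22.7 + 101 ≈ 119.66 → 120.
NO₂ 1375.18: bracket 961.32–1777.74 → index 101–150; slope 49/816.42, offset 413.86.
AQI = 101 + 49/816.42·413.86 ≈ 125.84 ⇒ 126.
O₃: 0.077 ∈ [0.053, 0.140] ↔ index [51, 100].
51 + (0.077−0.053)·(100−51)/(0.140−0.053) = 51 + 0.024·49/0.087 ≈ 64.52, so AQI = 65.
PM2.5 96.60: bracket 86.65–132.31 → index 101–150; slope 49/45.66, offset 9.95.
AQI = 101 + 49/45.66·9.95 ≈ 111.68 ⇒ 112.
CO: 6.07 ∈ [0.00, 12.06] ↔ index [0, 50].
0 + (6.07−0.00)·(50−0)/(12.06−0.00) = 0 + 6.07·50/12.06 ≈ 25.17, so AQI = 25.
Sub-indices: PM10→120, NO₂→126, O₃→65, PM2.5→112, CO→25. Overall AQI = max = 126; dominant pollutant is NO₂.
AQI 126: Unhealthy for Sensitive Groups.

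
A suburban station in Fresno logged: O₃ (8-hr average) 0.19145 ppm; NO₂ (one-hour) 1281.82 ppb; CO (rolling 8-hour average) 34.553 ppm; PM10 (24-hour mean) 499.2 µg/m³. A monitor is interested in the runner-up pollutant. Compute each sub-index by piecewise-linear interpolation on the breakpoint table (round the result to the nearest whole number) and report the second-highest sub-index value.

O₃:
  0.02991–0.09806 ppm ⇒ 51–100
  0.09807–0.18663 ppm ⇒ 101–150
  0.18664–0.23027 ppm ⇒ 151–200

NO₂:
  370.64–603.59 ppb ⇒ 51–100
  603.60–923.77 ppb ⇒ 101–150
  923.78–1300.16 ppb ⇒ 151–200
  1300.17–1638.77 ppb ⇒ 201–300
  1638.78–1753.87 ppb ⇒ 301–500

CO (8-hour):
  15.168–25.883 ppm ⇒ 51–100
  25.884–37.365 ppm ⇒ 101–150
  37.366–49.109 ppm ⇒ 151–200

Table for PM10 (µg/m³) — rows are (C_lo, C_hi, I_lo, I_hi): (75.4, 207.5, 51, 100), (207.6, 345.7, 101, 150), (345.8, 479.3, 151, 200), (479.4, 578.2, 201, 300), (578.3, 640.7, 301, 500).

O₃ 0.19145: bracket 0.18664–0.23027 → index 151–200; slope 49/0.04363, offset 0.00481.
AQI = 151 + 49/0.04363·0.00481 ≈ 156.40 ⇒ 156.
NO₂: row 923.78–1300.16 (AQI 151–200). (200−151)·(1281.82−923.78)/(1300.16−923.78) + 151 = 49·358.04/376.38 + 151 ≈ 197.61 → 198.
CO: row 25.884–37.365 (AQI 101–150). (150−101)·(34.553−25.884)/(37.365−25.884) + 101 = 49·8.669/11.481 + 101 ≈ 138.00 → 138.
PM10: 499.2 ∈ [479.4, 578.2] ↔ index [201, 300].
201 + (499.2−479.4)·(300−201)/(578.2−479.4) = 201 + 19.8·99/98.8 ≈ 220.84, so AQI = 221.
Sub-indices: O₃→156, NO₂→198, CO→138, PM10→221. Ranked high→low: 221, 198, 156, 138. Second-highest sub-index = 198.

198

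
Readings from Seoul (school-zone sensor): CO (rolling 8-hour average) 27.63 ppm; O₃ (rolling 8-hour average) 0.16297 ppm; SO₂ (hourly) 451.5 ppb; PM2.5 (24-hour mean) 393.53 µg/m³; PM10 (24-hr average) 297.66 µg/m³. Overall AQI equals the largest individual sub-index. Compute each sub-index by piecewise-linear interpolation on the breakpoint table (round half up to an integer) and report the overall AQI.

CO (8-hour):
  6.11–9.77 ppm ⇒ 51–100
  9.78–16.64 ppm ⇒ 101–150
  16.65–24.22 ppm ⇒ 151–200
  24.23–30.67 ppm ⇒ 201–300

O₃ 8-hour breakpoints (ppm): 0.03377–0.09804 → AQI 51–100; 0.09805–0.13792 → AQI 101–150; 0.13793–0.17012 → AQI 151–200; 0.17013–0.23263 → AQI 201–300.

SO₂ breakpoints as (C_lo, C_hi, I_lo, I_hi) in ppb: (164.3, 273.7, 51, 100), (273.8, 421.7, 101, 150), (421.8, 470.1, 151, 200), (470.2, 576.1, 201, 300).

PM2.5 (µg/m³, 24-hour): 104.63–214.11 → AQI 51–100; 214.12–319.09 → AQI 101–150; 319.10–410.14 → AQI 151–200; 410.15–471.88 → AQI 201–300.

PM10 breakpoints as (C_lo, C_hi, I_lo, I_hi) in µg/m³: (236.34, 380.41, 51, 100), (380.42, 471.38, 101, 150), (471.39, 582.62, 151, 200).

CO: 27.63 ∈ [24.23, 30.67] ↔ index [201, 300].
201 + (27.63−24.23)·(300−201)/(30.67−24.23) = 201 + 3.40·99/6.44 ≈ 253.27, so AQI = 253.
O₃: 0.16297 ∈ [0.13793, 0.17012] ↔ index [151, 200].
151 + (0.16297−0.13793)·(200−151)/(0.17012−0.13793) = 151 + 0.02504·49/0.03219 ≈ 189.12, so AQI = 189.
SO₂ 451.5: bracket 421.8–470.1 → index 151–200; slope 49/48.3, offset 29.7.
AQI = 151 + 49/48.3·29.7 ≈ 181.13 ⇒ 181.
PM2.5: 393.53 lies in 319.10–410.14, so I_lo=151, I_hi=200, C_lo=319.10, C_hi=410.14.
(200−151)/(410.14−319.10) × (393.53−319.10) + 151 = 49/91.04 × 74.43 + 151 ≈ 191.06 → 191.
PM10: 297.66 ∈ [236.34, 380.41] ↔ index [51, 100].
51 + (297.66−236.34)·(100−51)/(380.41−236.34) = 51 + 61.32·49/144.07 ≈ 71.86, so AQI = 72.
Sub-indices: CO→253, O₃→189, SO₂→181, PM2.5→191, PM10→72. Overall AQI = max = 253; dominant pollutant is CO.
AQI 253: Very Unhealthy.

253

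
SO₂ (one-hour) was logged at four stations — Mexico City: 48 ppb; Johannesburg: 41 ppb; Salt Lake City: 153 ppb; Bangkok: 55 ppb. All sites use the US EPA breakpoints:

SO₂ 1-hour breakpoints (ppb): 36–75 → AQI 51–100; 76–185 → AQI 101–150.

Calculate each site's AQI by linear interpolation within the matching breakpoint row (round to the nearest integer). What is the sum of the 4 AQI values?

334

Mexico City: 48 ∈ [36, 75] ↔ index [51, 100].
51 + (48−36)·(100−51)/(75−36) = 51 + 12·49/39 ≈ 66.08, so AQI = 66.
Johannesburg: 41 lies in 36–75, so I_lo=51, I_hi=100, C_lo=36, C_hi=75.
(100−51)/(75−36) × (41−36) + 51 = 49/39 × 5 + 51 ≈ 57.28 → 57.
Salt Lake City 153: bracket 76–185 → index 101–150; slope 49/109, offset 77.
AQI = 101 + 49/109·77 ≈ 135.61 ⇒ 136.
Bangkok 55: bracket 36–75 → index 51–100; slope 49/39, offset 19.
AQI = 51 + 49/39·19 ≈ 74.87 ⇒ 75.
AQIs: Mexico City=66, Johannesburg=57, Salt Lake City=136, Bangkok=75. Sum = 66 + 57 + 136 + 75 = 334.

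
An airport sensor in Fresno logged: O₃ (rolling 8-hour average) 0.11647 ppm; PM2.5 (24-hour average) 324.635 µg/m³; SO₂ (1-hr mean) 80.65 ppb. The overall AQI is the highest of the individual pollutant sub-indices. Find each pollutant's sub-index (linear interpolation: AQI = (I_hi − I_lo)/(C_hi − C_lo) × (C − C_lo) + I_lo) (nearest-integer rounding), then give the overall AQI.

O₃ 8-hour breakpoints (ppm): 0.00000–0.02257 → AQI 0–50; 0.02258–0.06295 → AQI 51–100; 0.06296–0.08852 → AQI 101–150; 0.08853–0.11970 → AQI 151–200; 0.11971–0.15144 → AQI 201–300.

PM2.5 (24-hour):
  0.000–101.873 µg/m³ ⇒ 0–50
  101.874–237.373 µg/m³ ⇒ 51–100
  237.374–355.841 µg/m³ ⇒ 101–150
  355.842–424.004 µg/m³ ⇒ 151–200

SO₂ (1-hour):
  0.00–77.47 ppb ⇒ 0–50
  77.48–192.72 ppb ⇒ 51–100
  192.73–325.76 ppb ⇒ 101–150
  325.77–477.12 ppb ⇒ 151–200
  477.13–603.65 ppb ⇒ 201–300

195

O₃: 0.11647 lies in 0.08853–0.11970, so I_lo=151, I_hi=200, C_lo=0.08853, C_hi=0.11970.
(200−151)/(0.11970−0.08853) × (0.11647−0.08853) + 151 = 49/0.03117 × 0.02794 + 151 ≈ 194.92 → 195.
PM2.5: row 237.374–355.841 (AQI 101–150). (150−101)·(324.635−237.374)/(355.841−237.374) + 101 = 49·87.261/118.467 + 101 ≈ 137.09 → 137.
SO₂: 80.65 lies in 77.48–192.72, so I_lo=51, I_hi=100, C_lo=77.48, C_hi=192.72.
(100−51)/(192.72−77.48) × (80.65−77.48) + 51 = 49/115.24 × 3.17 + 51 ≈ 52.35 → 52.
Sub-indices: O₃→195, PM2.5→137, SO₂→52. Overall AQI = max = 195; dominant pollutant is O₃.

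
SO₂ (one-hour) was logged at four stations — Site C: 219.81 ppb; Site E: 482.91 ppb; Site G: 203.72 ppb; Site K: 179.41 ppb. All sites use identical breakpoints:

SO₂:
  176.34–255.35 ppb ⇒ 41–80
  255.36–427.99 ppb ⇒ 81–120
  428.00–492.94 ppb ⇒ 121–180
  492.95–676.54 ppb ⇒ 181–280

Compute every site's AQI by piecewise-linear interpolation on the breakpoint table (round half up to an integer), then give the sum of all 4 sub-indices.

Site C: 219.81 lies in 176.34–255.35, so I_lo=41, I_hi=80, C_lo=176.34, C_hi=255.35.
(80−41)/(255.35−176.34) × (219.81−176.34) + 41 = 39/79.01 × 43.47 + 41 ≈ 62.46 → 62.
Site E 482.91: bracket 428.00–492.94 → index 121–180; slope 59/64.94, offset 54.91.
AQI = 121 + 59/64.94·54.91 ≈ 170.89 ⇒ 171.
Site G: row 176.34–255.35 (AQI 41–80). (80−41)·(203.72−176.34)/(255.35−176.34) + 41 = 39·27.38/79.01 + 41 ≈ 54.51 → 55.
Site K: 179.41 ∈ [176.34, 255.35] ↔ index [41, 80].
41 + (179.41−176.34)·(80−41)/(255.35−176.34) = 41 + 3.07·39/79.01 ≈ 42.52, so AQI = 43.
AQIs: Site C=62, Site E=171, Site G=55, Site K=43. Sum = 62 + 171 + 55 + 43 = 331.

331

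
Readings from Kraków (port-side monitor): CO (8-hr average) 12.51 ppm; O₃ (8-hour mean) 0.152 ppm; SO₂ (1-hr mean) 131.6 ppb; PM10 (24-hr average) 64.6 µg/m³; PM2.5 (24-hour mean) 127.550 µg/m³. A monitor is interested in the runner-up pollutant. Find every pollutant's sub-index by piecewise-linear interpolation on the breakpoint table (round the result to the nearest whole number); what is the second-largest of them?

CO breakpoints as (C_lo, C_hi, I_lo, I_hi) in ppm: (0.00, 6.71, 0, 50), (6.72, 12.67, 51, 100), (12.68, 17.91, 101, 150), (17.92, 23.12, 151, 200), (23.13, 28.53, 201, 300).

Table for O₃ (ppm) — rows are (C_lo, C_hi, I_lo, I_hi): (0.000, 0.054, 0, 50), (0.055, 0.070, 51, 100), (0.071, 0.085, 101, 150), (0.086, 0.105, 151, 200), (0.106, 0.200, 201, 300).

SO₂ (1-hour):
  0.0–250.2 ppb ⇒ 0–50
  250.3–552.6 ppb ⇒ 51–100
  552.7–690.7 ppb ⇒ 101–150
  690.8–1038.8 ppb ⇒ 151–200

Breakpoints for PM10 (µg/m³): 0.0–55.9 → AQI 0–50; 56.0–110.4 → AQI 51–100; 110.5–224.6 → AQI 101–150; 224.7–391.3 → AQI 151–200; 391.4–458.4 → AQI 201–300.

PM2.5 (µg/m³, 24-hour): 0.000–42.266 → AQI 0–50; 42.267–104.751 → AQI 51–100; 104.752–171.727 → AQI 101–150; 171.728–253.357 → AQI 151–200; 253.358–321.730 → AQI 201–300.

CO: row 6.72–12.67 (AQI 51–100). (100−51)·(12.51−6.72)/(12.67−6.72) + 51 = 49·5.79/5.95 + 51 ≈ 98.68 → 99.
O₃: 0.152 lies in 0.106–0.200, so I_lo=201, I_hi=300, C_lo=0.106, C_hi=0.200.
(300−201)/(0.200−0.106) × (0.152−0.106) + 201 = 99/0.094 × 0.046 + 201 ≈ 249.45 → 249.
SO₂: 131.6 ∈ [0.0, 250.2] ↔ index [0, 50].
0 + (131.6−0.0)·(50−0)/(250.2−0.0) = 0 + 131.6·50/250.2 ≈ 26.30, so AQI = 26.
PM10: 64.6 ∈ [56.0, 110.4] ↔ index [51, 100].
51 + (64.6−56.0)·(100−51)/(110.4−56.0) = 51 + 8.6·49/54.4 ≈ 58.75, so AQI = 59.
PM2.5: 127.550 lies in 104.752–171.727, so I_lo=101, I_hi=150, C_lo=104.752, C_hi=171.727.
(150−101)/(171.727−104.752) × (127.550−104.752) + 101 = 49/66.975 × 22.798 + 101 ≈ 117.68 → 118.
Sub-indices: CO→99, O₃→249, SO₂→26, PM10→59, PM2.5→118. Ranked high→low: 249, 118, 99, 59, 26. Second-highest sub-index = 118.

118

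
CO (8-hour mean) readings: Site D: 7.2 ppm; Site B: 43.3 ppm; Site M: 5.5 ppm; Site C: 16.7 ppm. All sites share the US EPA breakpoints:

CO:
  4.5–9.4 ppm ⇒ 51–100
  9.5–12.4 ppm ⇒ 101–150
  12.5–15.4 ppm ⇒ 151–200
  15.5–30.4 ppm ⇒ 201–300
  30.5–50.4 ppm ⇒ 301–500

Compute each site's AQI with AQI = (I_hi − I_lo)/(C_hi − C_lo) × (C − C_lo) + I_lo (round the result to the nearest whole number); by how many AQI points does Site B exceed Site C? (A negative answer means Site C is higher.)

220

Site D: 7.2 ∈ [4.5, 9.4] ↔ index [51, 100].
51 + (7.2−4.5)·(100−51)/(9.4−4.5) = 51 + 2.7·49/4.9 ≈ 78.00, so AQI = 78.
Site B: row 30.5–50.4 (AQI 301–500). (500−301)·(43.3−30.5)/(50.4−30.5) + 301 = 199·12.8/19.9 + 301 ≈ 429.00 → 429.
Site M: row 4.5–9.4 (AQI 51–100). (100−51)·(5.5−4.5)/(9.4−4.5) + 51 = 49·1.0/4.9 + 51 ≈ 61.00 → 61.
Site C 16.7: bracket 15.5–30.4 → index 201–300; slope 99/14.9, offset 1.2.
AQI = 201 + 99/14.9·1.2 ≈ 208.97 ⇒ 209.
AQIs: Site D=78, Site B=429, Site M=61, Site C=209. Site B (429) − Site C (209) = 220.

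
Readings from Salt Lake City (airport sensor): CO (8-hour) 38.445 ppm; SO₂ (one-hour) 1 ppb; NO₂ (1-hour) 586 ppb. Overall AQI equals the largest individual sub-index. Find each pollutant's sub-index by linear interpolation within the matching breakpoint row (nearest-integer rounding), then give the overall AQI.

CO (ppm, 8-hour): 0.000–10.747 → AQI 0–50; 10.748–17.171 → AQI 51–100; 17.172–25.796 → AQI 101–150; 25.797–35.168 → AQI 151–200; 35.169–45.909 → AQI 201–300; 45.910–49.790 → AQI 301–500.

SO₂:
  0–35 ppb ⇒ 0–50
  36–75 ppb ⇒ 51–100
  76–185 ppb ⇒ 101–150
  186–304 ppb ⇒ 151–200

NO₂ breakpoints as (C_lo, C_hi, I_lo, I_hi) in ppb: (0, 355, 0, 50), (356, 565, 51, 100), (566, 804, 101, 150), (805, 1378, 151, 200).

CO 38.445: bracket 35.169–45.909 → index 201–300; slope 99/10.740, offset 3.276.
AQI = 201 + 99/10.740·3.276 ≈ 231.20 ⇒ 231.
SO₂: row 0–35 (AQI 0–50). (50−0)·(1−0)/(35−0) + 0 = 50·1/35 + 0 ≈ 1.43 → 1.
NO₂ 586: bracket 566–804 → index 101–150; slope 49/238, offset 20.
AQI = 101 + 49/238·20 ≈ 105.12 ⇒ 105.
Sub-indices: CO→231, SO₂→1, NO₂→105. Overall AQI = max = 231; dominant pollutant is CO.

231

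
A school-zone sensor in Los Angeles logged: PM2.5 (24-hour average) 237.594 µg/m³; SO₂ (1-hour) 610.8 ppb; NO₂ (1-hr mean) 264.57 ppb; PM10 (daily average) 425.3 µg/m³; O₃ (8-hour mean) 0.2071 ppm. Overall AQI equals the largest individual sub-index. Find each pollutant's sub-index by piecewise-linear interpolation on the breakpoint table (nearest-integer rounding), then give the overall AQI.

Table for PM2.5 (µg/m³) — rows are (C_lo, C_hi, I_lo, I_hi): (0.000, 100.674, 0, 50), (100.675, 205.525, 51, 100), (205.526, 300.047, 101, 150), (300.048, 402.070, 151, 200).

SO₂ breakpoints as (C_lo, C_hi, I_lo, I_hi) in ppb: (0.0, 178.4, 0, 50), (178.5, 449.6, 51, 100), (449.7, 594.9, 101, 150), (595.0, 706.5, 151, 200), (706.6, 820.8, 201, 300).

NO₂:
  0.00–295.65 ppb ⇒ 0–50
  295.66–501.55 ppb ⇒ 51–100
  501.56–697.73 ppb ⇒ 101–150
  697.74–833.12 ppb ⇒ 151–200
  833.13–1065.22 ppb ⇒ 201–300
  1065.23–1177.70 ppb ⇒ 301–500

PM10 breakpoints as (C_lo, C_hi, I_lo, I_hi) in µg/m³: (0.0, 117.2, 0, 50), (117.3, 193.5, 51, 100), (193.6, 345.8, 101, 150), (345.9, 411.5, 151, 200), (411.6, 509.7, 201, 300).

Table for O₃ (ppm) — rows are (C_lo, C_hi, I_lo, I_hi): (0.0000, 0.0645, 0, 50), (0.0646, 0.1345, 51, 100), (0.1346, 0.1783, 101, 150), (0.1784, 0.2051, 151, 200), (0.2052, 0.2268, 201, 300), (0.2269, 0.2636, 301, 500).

PM2.5: 237.594 ∈ [205.526, 300.047] ↔ index [101, 150].
101 + (237.594−205.526)·(150−101)/(300.047−205.526) = 101 + 32.068·49/94.521 ≈ 117.62, so AQI = 118.
SO₂: 610.8 lies in 595.0–706.5, so I_lo=151, I_hi=200, C_lo=595.0, C_hi=706.5.
(200−151)/(706.5−595.0) × (610.8−595.0) + 151 = 49/111.5 × 15.8 + 151 ≈ 157.94 → 158.
NO₂: row 0.00–295.65 (AQI 0–50). (50−0)·(264.57−0.00)/(295.65−0.00) + 0 = 50·264.57/295.65 + 0 ≈ 44.74 → 45.
PM10: 425.3 ∈ [411.6, 509.7] ↔ index [201, 300].
201 + (425.3−411.6)·(300−201)/(509.7−411.6) = 201 + 13.7·99/98.1 ≈ 214.83, so AQI = 215.
O₃: 0.2071 ∈ [0.2052, 0.2268] ↔ index [201, 300].
201 + (0.2071−0.2052)·(300−201)/(0.2268−0.2052) = 201 + 0.0019·99/0.0216 ≈ 209.71, so AQI = 210.
Sub-indices: PM2.5→118, SO₂→158, NO₂→45, PM10→215, O₃→210. Overall AQI = max = 215; dominant pollutant is PM10.

215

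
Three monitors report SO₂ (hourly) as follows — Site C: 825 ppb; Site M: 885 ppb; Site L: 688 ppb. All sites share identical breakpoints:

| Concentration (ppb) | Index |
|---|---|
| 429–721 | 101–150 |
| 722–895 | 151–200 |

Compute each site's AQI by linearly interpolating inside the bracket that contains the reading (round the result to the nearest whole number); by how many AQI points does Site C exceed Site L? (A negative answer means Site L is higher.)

Site C: 825 ∈ [722, 895] ↔ index [151, 200].
151 + (825−722)·(200−151)/(895−722) = 151 + 103·49/173 ≈ 180.17, so AQI = 180.
Site M: row 722–895 (AQI 151–200). (200−151)·(885−722)/(895−722) + 151 = 49·163/173 + 151 ≈ 197.17 → 197.
Site L 688: bracket 429–721 → index 101–150; slope 49/292, offset 259.
AQI = 101 + 49/292·259 ≈ 144.46 ⇒ 144.
AQIs: Site C=180, Site M=197, Site L=144. Site C (180) − Site L (144) = 36.

36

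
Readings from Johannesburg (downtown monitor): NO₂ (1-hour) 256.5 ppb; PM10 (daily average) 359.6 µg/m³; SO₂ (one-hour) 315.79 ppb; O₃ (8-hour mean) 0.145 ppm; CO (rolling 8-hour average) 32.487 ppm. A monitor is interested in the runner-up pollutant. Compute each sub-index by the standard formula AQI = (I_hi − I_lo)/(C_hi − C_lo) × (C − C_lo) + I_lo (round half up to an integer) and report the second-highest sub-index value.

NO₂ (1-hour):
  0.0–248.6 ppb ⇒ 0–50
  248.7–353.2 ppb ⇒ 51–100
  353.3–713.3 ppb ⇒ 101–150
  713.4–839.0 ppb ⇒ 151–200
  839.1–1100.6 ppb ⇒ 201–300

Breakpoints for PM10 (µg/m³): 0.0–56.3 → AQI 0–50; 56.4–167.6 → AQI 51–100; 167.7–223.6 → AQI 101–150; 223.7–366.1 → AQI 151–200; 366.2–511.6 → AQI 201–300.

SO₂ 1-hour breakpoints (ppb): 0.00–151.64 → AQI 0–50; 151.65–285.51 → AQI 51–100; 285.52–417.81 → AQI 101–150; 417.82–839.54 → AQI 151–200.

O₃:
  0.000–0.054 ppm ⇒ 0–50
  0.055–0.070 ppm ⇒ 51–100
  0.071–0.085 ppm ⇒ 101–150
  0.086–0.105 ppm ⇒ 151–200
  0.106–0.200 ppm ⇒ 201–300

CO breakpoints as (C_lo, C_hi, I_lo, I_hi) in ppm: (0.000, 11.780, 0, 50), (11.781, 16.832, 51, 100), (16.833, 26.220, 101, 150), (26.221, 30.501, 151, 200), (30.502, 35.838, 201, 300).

NO₂: 256.5 ∈ [248.7, 353.2] ↔ index [51, 100].
51 + (256.5−248.7)·(100−51)/(353.2−248.7) = 51 + 7.8·49/104.5 ≈ 54.66, so AQI = 55.
PM10: row 223.7–366.1 (AQI 151–200). (200−151)·(359.6−223.7)/(366.1−223.7) + 151 = 49·135.9/142.4 + 151 ≈ 197.76 → 198.
SO₂: 315.79 lies in 285.52–417.81, so I_lo=101, I_hi=150, C_lo=285.52, C_hi=417.81.
(150−101)/(417.81−285.52) × (315.79−285.52) + 101 = 49/132.29 × 30.27 + 101 ≈ 112.21 → 112.
O₃: 0.145 lies in 0.106–0.200, so I_lo=201, I_hi=300, C_lo=0.106, C_hi=0.200.
(300−201)/(0.200−0.106) × (0.145−0.106) + 201 = 99/0.094 × 0.039 + 201 ≈ 242.07 → 242.
CO: row 30.502–35.838 (AQI 201–300). (300−201)·(32.487−30.502)/(35.838−30.502) + 201 = 99·1.985/5.336 + 201 ≈ 237.83 → 238.
Sub-indices: NO₂→55, PM10→198, SO₂→112, O₃→242, CO→238. Ranked high→low: 242, 238, 198, 112, 55. Second-highest sub-index = 238.

238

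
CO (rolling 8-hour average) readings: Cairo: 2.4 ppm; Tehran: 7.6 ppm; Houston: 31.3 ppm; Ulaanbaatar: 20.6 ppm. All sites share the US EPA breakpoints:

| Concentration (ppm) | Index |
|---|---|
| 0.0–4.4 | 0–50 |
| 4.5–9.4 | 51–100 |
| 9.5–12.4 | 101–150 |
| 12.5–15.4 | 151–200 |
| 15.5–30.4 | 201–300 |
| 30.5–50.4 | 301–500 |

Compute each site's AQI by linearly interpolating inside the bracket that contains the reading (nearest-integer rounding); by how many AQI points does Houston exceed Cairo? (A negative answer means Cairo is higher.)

Cairo 2.4: bracket 0.0–4.4 → index 0–50; slope 50/4.4, offset 2.4.
AQI = 0 + 50/4.4·2.4 ≈ 27.27 ⇒ 27.
Tehran: 7.6 lies in 4.5–9.4, so I_lo=51, I_hi=100, C_lo=4.5, C_hi=9.4.
(100−51)/(9.4−4.5) × (7.6−4.5) + 51 = 49/4.9 × 3.1 + 51 ≈ 82.00 → 82.
Houston: 31.3 ∈ [30.5, 50.4] ↔ index [301, 500].
301 + (31.3−30.5)·(500−301)/(50.4−30.5) = 301 + 0.8·199/19.9 ≈ 309.00, so AQI = 309.
Ulaanbaatar 20.6: bracket 15.5–30.4 → index 201–300; slope 99/14.9, offset 5.1.
AQI = 201 + 99/14.9·5.1 ≈ 234.89 ⇒ 235.
AQIs: Cairo=27, Tehran=82, Houston=309, Ulaanbaatar=235. Houston (309) − Cairo (27) = 282.

282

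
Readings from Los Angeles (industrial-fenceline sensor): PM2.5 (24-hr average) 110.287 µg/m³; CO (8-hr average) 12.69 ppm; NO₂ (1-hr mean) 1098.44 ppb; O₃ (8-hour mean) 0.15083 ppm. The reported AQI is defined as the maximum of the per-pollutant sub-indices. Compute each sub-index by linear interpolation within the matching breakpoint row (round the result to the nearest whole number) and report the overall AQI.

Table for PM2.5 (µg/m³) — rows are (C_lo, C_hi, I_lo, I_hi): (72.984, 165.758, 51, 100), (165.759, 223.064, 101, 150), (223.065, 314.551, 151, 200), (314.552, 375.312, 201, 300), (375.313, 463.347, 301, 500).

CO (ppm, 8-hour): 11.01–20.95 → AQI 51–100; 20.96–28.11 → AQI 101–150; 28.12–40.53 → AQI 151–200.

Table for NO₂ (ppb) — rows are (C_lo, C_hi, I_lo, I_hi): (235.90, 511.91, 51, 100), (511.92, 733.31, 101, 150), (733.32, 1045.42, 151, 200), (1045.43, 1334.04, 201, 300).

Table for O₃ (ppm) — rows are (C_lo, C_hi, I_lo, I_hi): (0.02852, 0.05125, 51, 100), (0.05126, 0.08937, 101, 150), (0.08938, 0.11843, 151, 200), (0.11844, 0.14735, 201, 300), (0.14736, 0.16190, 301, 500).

348

PM2.5: 110.287 lies in 72.984–165.758, so I_lo=51, I_hi=100, C_lo=72.984, C_hi=165.758.
(100−51)/(165.758−72.984) × (110.287−72.984) + 51 = 49/92.774 × 37.303 + 51 ≈ 70.70 → 71.
CO 12.69: bracket 11.01–20.95 → index 51–100; slope 49/9.94, offset 1.68.
AQI = 51 + 49/9.94·1.68 ≈ 59.28 ⇒ 59.
NO₂ 1098.44: bracket 1045.43–1334.04 → index 201–300; slope 99/288.61, offset 53.01.
AQI = 201 + 99/288.61·53.01 ≈ 219.18 ⇒ 219.
O₃: 0.15083 ∈ [0.14736, 0.16190] ↔ index [301, 500].
301 + (0.15083−0.14736)·(500−301)/(0.16190−0.14736) = 301 + 0.00347·199/0.01454 ≈ 348.49, so AQI = 348.
Sub-indices: PM2.5→71, CO→59, NO₂→219, O₃→348. Overall AQI = max = 348; dominant pollutant is O₃.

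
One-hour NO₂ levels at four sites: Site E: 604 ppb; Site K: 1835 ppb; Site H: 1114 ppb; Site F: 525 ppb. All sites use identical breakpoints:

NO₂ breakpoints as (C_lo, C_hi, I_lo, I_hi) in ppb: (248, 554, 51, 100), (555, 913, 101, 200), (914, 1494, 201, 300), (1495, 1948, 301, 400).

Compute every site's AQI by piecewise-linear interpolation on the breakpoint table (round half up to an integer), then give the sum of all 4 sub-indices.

820

Site E: 604 ∈ [555, 913] ↔ index [101, 200].
101 + (604−555)·(200−101)/(913−555) = 101 + 49·99/358 ≈ 114.55, so AQI = 115.
Site K: 1835 ∈ [1495, 1948] ↔ index [301, 400].
301 + (1835−1495)·(400−301)/(1948−1495) = 301 + 340·99/453 ≈ 375.30, so AQI = 375.
Site H 1114: bracket 914–1494 → index 201–300; slope 99/580, offset 200.
AQI = 201 + 99/580·200 ≈ 235.14 ⇒ 235.
Site F: row 248–554 (AQI 51–100). (100−51)·(525−248)/(554−248) + 51 = 49·277/306 + 51 ≈ 95.36 → 95.
AQIs: Site E=115, Site K=375, Site H=235, Site F=95. Sum = 115 + 375 + 235 + 95 = 820.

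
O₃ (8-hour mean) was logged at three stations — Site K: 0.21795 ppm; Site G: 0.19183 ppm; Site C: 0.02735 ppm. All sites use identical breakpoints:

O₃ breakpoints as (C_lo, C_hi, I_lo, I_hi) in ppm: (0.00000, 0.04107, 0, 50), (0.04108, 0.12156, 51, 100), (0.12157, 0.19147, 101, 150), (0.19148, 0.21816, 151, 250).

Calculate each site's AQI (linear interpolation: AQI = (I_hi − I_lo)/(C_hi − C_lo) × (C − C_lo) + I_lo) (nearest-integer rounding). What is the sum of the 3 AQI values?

434

Site K: 0.21795 ∈ [0.19148, 0.21816] ↔ index [151, 250].
151 + (0.21795−0.19148)·(250−151)/(0.21816−0.19148) = 151 + 0.02647·99/0.02668 ≈ 249.22, so AQI = 249.
Site G: 0.19183 lies in 0.19148–0.21816, so I_lo=151, I_hi=250, C_lo=0.19148, C_hi=0.21816.
(250−151)/(0.21816−0.19148) × (0.19183−0.19148) + 151 = 99/0.02668 × 0.00035 + 151 ≈ 152.30 → 152.
Site C 0.02735: bracket 0.00000–0.04107 → index 0–50; slope 50/0.04107, offset 0.02735.
AQI = 0 + 50/0.04107·0.02735 ≈ 33.30 ⇒ 33.
AQIs: Site K=249, Site G=152, Site C=33. Sum = 249 + 152 + 33 = 434.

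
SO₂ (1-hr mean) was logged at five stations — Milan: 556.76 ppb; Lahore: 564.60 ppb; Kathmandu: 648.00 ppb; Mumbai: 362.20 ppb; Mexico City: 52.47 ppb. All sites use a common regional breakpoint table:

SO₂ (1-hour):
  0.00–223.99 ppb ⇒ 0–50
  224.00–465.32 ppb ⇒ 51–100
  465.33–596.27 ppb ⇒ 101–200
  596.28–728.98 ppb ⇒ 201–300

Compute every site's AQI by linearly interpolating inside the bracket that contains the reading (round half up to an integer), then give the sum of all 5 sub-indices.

Milan: row 465.33–596.27 (AQI 101–200). (200−101)·(556.76−465.33)/(596.27−465.33) + 101 = 99·91.43/130.94 + 101 ≈ 170.13 → 170.
Lahore 564.60: bracket 465.33–596.27 → index 101–200; slope 99/130.94, offset 99.27.
AQI = 101 + 99/130.94·99.27 ≈ 176.06 ⇒ 176.
Kathmandu: 648.00 lies in 596.28–728.98, so I_lo=201, I_hi=300, C_lo=596.28, C_hi=728.98.
(300−201)/(728.98−596.28) × (648.00−596.28) + 201 = 99/132.70 × 51.72 + 201 ≈ 239.59 → 240.
Mumbai: row 224.00–465.32 (AQI 51–100). (100−51)·(362.20−224.00)/(465.32−224.00) + 51 = 49·138.20/241.32 + 51 ≈ 79.06 → 79.
Mexico City: row 0.00–223.99 (AQI 0–50). (50−0)·(52.47−0.00)/(223.99−0.00) + 0 = 50·52.47/223.99 + 0 ≈ 11.71 → 12.
AQIs: Milan=170, Lahore=176, Kathmandu=240, Mumbai=79, Mexico City=12. Sum = 170 + 176 + 240 + 79 + 12 = 677.

677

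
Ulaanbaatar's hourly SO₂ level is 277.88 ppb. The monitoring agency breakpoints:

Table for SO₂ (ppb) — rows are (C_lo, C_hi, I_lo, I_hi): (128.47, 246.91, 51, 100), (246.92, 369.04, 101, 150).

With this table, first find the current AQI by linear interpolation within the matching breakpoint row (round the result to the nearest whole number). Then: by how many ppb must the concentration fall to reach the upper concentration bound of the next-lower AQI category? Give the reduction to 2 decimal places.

30.97

SO₂ 277.88: bracket 246.92–369.04 → index 101–150; slope 49/122.12, offset 30.96.
AQI = 101 + 49/122.12·30.96 ≈ 113.42 ⇒ 113.
Current AQI 113 is in the Unhealthy for Sensitive Groups range (101–150). The next-lower category tops out at AQI 100, whose upper concentration bound is 246.91 ppb.
Reduction needed = 277.88 − 246.91 = 30.97 ppb.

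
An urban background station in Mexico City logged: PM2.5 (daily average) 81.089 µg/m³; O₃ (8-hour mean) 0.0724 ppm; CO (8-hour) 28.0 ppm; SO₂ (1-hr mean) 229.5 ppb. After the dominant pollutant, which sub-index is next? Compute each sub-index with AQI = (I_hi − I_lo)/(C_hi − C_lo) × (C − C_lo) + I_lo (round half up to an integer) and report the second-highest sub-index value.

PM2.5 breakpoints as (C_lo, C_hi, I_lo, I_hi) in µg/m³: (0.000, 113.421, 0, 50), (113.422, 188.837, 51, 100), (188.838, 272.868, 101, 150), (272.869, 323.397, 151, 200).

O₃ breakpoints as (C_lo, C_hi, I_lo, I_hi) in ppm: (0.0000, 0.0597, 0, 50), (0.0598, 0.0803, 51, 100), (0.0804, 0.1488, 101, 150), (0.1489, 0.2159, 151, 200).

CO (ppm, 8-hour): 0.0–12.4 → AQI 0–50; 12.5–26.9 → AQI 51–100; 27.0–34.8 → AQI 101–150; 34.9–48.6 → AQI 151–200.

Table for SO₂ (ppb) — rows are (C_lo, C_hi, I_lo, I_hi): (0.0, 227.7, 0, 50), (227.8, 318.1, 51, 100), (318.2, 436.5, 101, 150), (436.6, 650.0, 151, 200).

PM2.5: 81.089 ∈ [0.000, 113.421] ↔ index [0, 50].
0 + (81.089−0.000)·(50−0)/(113.421−0.000) = 0 + 81.089·50/113.421 ≈ 35.75, so AQI = 36.
O₃ 0.0724: bracket 0.0598–0.0803 → index 51–100; slope 49/0.0205, offset 0.0126.
AQI = 51 + 49/0.0205·0.0126 ≈ 81.12 ⇒ 81.
CO 28.0: bracket 27.0–34.8 → index 101–150; slope 49/7.8, offset 1.0.
AQI = 101 + 49/7.8·1.0 ≈ 107.28 ⇒ 107.
SO₂: 229.5 ∈ [227.8, 318.1] ↔ index [51, 100].
51 + (229.5−227.8)·(100−51)/(318.1−227.8) = 51 + 1.7·49/90.3 ≈ 51.92, so AQI = 52.
Sub-indices: PM2.5→36, O₃→81, CO→107, SO₂→52. Ranked high→low: 107, 81, 52, 36. Second-highest sub-index = 81.

81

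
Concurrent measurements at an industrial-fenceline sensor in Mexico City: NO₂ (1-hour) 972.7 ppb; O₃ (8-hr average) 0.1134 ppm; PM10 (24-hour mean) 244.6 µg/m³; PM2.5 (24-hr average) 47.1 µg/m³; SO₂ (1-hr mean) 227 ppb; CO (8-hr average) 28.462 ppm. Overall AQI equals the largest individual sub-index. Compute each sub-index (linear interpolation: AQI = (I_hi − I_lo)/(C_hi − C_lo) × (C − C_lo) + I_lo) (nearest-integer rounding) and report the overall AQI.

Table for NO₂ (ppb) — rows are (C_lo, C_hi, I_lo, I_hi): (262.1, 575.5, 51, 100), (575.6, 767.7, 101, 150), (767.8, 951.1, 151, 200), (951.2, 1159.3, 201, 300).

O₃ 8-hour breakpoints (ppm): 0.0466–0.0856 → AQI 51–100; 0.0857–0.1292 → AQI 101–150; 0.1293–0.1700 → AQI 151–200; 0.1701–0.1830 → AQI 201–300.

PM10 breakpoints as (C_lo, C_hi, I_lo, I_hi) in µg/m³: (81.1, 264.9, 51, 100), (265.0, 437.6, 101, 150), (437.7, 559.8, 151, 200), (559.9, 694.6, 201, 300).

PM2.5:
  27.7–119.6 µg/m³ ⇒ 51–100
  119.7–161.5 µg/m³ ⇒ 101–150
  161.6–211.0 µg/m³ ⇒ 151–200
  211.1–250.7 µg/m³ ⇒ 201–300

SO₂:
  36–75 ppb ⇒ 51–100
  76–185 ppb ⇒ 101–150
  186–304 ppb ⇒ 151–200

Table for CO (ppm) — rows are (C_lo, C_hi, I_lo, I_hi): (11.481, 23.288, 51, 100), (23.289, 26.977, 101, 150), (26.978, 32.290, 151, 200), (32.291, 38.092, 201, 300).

211

NO₂: 972.7 lies in 951.2–1159.3, so I_lo=201, I_hi=300, C_lo=951.2, C_hi=1159.3.
(300−201)/(1159.3−951.2) × (972.7−951.2) + 201 = 99/208.1 × 21.5 + 201 ≈ 211.23 → 211.
O₃: 0.1134 lies in 0.0857–0.1292, so I_lo=101, I_hi=150, C_lo=0.0857, C_hi=0.1292.
(150−101)/(0.1292−0.0857) × (0.1134−0.0857) + 101 = 49/0.0435 × 0.0277 + 101 ≈ 132.20 → 132.
PM10: 244.6 lies in 81.1–264.9, so I_lo=51, I_hi=100, C_lo=81.1, C_hi=264.9.
(100−51)/(264.9−81.1) × (244.6−81.1) + 51 = 49/183.8 × 163.5 + 51 ≈ 94.59 → 95.
PM2.5 47.1: bracket 27.7–119.6 → index 51–100; slope 49/91.9, offset 19.4.
AQI = 51 + 49/91.9·19.4 ≈ 61.34 ⇒ 61.
SO₂: 227 lies in 186–304, so I_lo=151, I_hi=200, C_lo=186, C_hi=304.
(200−151)/(304−186) × (227−186) + 151 = 49/118 × 41 + 151 ≈ 168.03 → 168.
CO: 28.462 ∈ [26.978, 32.290] ↔ index [151, 200].
151 + (28.462−26.978)·(200−151)/(32.290−26.978) = 151 + 1.484·49/5.312 ≈ 164.69, so AQI = 165.
Sub-indices: NO₂→211, O₃→132, PM10→95, PM2.5→61, SO₂→168, CO→165. Overall AQI = max = 211; dominant pollutant is NO₂.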